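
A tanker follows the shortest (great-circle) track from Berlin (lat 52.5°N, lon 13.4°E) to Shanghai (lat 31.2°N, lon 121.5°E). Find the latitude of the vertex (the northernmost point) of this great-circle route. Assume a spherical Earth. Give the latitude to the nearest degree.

≈ 59°N

The great circle lies in the plane with unit normal n̂ = (p₁ × p₂)/|p₁ × p₂|.
Here n̂_z ≈ +0.511; the vertex latitude is φ_max = arccos|n̂_z| ≈ 59.3°.
Check via Clairaut: cos φ_max = |cos φ₁| · sin C = cos(52.5°)·sin(57.1°) ≈ 0.511, again giving ≈ 59.3°.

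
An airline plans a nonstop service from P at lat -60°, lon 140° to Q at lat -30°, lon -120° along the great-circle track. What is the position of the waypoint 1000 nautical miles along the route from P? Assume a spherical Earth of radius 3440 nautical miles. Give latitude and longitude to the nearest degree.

Convert each endpoint to a unit vector on the sphere (x = cos φ cos λ, y = cos φ sin λ, z = sin φ).
The central angle between the endpoints is δ = arccos(p₁·p₂) ≈ 1.205 rad (69.0°). The total great-circle distance is δ·R ≈ 1.205 × 3440 ≈ 4145 nmi, so the target fraction is f = 1000/4145 ≈ 0.241.
Interpolate at f ≈ 0.241 with slerp weights a = sin((1−f)δ)/sin δ ≈ 0.848, b = sin(fδ)/sin δ ≈ 0.307.
p = a·p₁ + b·p₂ ≈ (-0.458, 0.042, -0.888); φ = arcsin(p_z) ≈ -62.63°, λ = atan2(p_y, p_x) ≈ 174.71°.

≈ lat -63°, lon 175°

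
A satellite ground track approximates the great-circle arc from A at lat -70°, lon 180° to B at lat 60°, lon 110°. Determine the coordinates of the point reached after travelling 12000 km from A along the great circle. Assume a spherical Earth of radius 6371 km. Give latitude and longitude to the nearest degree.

≈ lat 31°, lon 127°

The haversine formula gives a central angle δ ≈ 2.427 rad (139.1°) between the endpoints. The total great-circle distance is δ·R ≈ 2.427 × 6371 ≈ 15462 km, so the target fraction is f = 12000/15462 ≈ 0.776.
Interpolate at f ≈ 0.776 with slerp weights a = sin((1−f)δ)/sin δ ≈ 0.789, b = sin(fδ)/sin δ ≈ 1.452.
p = a·p₁ + b·p₂ ≈ (-0.518, 0.682, 0.516); φ = arcsin(p_z) ≈ 31.06°, λ = atan2(p_y, p_x) ≈ 127.22°.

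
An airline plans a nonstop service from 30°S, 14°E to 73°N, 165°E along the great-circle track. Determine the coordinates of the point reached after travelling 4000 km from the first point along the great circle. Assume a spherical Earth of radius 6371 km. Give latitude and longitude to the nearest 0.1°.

≈ 5.4°N, 20.7°E

The haversine formula gives a central angle δ ≈ 2.346 rad (134.4°) between the endpoints. The total great-circle distance is δ·R ≈ 2.346 × 6371 ≈ 14944 km, so the target fraction is f = 4000/14944 ≈ 0.268.
Interpolate at f ≈ 0.268 with slerp weights a = sin((1−f)δ)/sin δ ≈ 1.384, b = sin(fδ)/sin δ ≈ 0.822.
p = a·p₁ + b·p₂ ≈ (0.931, 0.352, 0.094); φ = arcsin(p_z) ≈ 5.39°, λ = atan2(p_y, p_x) ≈ 20.72°.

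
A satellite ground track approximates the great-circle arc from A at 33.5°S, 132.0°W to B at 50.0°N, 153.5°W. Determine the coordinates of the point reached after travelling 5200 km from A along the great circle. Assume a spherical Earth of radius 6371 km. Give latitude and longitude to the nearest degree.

Convert each endpoint to a unit vector on the sphere (x = cos φ cos λ, y = cos φ sin λ, z = sin φ).
The central angle between the endpoints is δ = arccos(p₁·p₂) ≈ 1.495 rad (85.6°). The total great-circle distance is δ·R ≈ 1.495 × 6371 ≈ 9523 km, so the target fraction is f = 5200/9523 ≈ 0.546.
Interpolate at f ≈ 0.546 with slerp weights a = sin((1−f)δ)/sin δ ≈ 0.630, b = sin(fδ)/sin δ ≈ 0.731.
p = a·p₁ + b·p₂ ≈ (-0.772, -0.600, 0.212); φ = arcsin(p_z) ≈ 12.25°, λ = atan2(p_y, p_x) ≈ -142.15°.

≈ 12°N, 142°W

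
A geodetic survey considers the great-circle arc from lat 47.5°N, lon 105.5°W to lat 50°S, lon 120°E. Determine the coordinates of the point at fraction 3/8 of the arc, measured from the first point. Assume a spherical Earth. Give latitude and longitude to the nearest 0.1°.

≈ lat 11.4°N, lon 157.5°W

From cos δ = sin φ₁ sin φ₂ + cos φ₁ cos φ₂ cos Δλ, the central angle is δ ≈ 2.624 rad (150.4°).
Interpolate at f = 3/8 with slerp weights a = sin((1−f)δ)/sin δ ≈ 2.017, b = sin(fδ)/sin δ ≈ 1.684.
p = a·p₁ + b·p₂ ≈ (-0.905, -0.376, 0.197); φ = arcsin(p_z) ≈ 11.38°, λ = atan2(p_y, p_x) ≈ -157.46°.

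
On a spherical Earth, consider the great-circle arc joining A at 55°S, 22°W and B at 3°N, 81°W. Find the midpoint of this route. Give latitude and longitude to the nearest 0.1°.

≈ 29.0°S, 60.2°W

Convert each endpoint to a unit vector on the sphere (x = cos φ cos λ, y = cos φ sin λ, z = sin φ).
The central angle between the endpoints is δ = arccos(p₁·p₂) ≈ 1.316 rad (75.4°).
Interpolate at f = 1/2 with slerp weights a = sin((1−f)δ)/sin δ ≈ 0.632, b = sin(fδ)/sin δ ≈ 0.632.
p = a·p₁ + b·p₂ ≈ (0.435, -0.759, -0.485); φ = arcsin(p_z) ≈ -28.98°, λ = atan2(p_y, p_x) ≈ -60.20°.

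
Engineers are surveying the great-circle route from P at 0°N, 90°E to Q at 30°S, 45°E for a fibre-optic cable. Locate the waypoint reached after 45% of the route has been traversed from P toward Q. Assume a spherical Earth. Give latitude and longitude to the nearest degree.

≈ 15°S, 71°E

From cos δ = sin φ₁ sin φ₂ + cos φ₁ cos φ₂ cos Δλ, the central angle is δ ≈ 0.912 rad (52.2°).
Interpolate at f = 0.45 with slerp weights a = sin((1−f)δ)/sin δ ≈ 0.608, b = sin(fδ)/sin δ ≈ 0.505.
p = a·p₁ + b·p₂ ≈ (0.309, 0.917, -0.252); φ = arcsin(p_z) ≈ -14.61°, λ = atan2(p_y, p_x) ≈ 71.38°.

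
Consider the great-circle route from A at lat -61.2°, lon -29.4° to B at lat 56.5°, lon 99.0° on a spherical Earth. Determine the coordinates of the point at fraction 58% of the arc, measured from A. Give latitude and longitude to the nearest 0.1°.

≈ lat 5.5°, lon 48.6°

The haversine formula gives a central angle δ ≈ 2.681 rad (153.6°) between the endpoints.
Interpolate at f = 0.58 with slerp weights a = sin((1−f)δ)/sin δ ≈ 2.032, b = sin(fδ)/sin δ ≈ 2.251.
p = a·p₁ + b·p₂ ≈ (0.659, 0.746, 0.096); φ = arcsin(p_z) ≈ 5.51°, λ = atan2(p_y, p_x) ≈ 48.58°.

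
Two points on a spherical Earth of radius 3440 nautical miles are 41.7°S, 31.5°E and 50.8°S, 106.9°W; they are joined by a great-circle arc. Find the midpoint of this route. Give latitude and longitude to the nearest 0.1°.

The haversine formula gives a central angle δ ≈ 1.407 rad (80.6°) between the endpoints.
Interpolate at f = 1/2 with slerp weights a = sin((1−f)δ)/sin δ ≈ 0.656, b = sin(fδ)/sin δ ≈ 0.656.
p = a·p₁ + b·p₂ ≈ (0.297, -0.141, -0.944); φ = arcsin(p_z) ≈ -70.81°, λ = atan2(p_y, p_x) ≈ -25.36°.

≈ 70.8°S, 25.4°W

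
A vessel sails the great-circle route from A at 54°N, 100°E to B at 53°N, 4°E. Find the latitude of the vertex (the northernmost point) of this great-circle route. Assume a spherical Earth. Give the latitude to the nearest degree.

The great circle lies in the plane with unit normal n̂ = (p₁ × p₂)/|p₁ × p₂|.
Here n̂_z ≈ -0.444; the vertex latitude is φ_max = arccos|n̂_z| ≈ 63.7°.
Check via Clairaut: cos φ_max = |cos φ₁| · sin C = cos(54.0°)·sin(49.0°) ≈ 0.444, again giving ≈ 63.7°.

≈ 64°N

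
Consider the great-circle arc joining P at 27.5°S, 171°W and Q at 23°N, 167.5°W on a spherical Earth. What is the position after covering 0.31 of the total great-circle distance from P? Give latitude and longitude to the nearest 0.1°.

≈ 11.8°S, 169.8°W

From cos δ = sin φ₁ sin φ₂ + cos φ₁ cos φ₂ cos Δλ, the central angle is δ ≈ 0.883 rad (50.6°).
Interpolate at f = 0.31 with slerp weights a = sin((1−f)δ)/sin δ ≈ 0.741, b = sin(fδ)/sin δ ≈ 0.350.
p = a·p₁ + b·p₂ ≈ (-0.963, -0.172, -0.205); φ = arcsin(p_z) ≈ -11.85°, λ = atan2(p_y, p_x) ≈ -169.85°.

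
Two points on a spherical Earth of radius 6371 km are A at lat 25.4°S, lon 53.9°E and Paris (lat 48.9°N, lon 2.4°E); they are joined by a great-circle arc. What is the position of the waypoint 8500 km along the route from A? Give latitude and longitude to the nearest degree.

Convert each endpoint to a unit vector on the sphere (x = cos φ cos λ, y = cos φ sin λ, z = sin φ).
The central angle between the endpoints is δ = arccos(p₁·p₂) ≈ 1.524 rad (87.3°). The total great-circle distance is δ·R ≈ 1.524 × 6371 ≈ 9712 km, so the target fraction is f = 8500/9712 ≈ 0.875.
Interpolate at f ≈ 0.875 with slerp weights a = sin((1−f)δ)/sin δ ≈ 0.189, b = sin(fδ)/sin δ ≈ 0.973.
p = a·p₁ + b·p₂ ≈ (0.740, 0.165, 0.652); φ = arcsin(p_z) ≈ 40.71°, λ = atan2(p_y, p_x) ≈ 12.56°.

≈ lat 41°N, lon 13°E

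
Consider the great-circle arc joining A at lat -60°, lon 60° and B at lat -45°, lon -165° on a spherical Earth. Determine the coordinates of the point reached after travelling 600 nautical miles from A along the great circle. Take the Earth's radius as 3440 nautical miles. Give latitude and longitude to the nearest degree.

Write both endpoints as unit vectors p₁, p₂ with components (cos φ cos λ, cos φ sin λ, sin φ).
The central angle between the endpoints is δ = arccos(p₁·p₂) ≈ 1.200 rad (68.8°). The total great-circle distance is δ·R ≈ 1.200 × 3440 ≈ 4128 nmi, so the target fraction is f = 600/4128 ≈ 0.145.
Interpolate at f ≈ 0.145 with slerp weights a = sin((1−f)δ)/sin δ ≈ 0.917, b = sin(fδ)/sin δ ≈ 0.186.
p = a·p₁ + b·p₂ ≈ (0.102, 0.363, -0.926); φ = arcsin(p_z) ≈ -67.84°, λ = atan2(p_y, p_x) ≈ 74.29°.

≈ lat -68°, lon 74°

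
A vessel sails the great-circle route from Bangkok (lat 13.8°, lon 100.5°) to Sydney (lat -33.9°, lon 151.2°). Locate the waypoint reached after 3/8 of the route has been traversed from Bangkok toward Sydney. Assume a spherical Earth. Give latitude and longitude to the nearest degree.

Write both endpoints as unit vectors p₁, p₂ with components (cos φ cos λ, cos φ sin λ, sin φ).
The central angle between the endpoints is δ = arccos(p₁·p₂) ≈ 1.184 rad (67.8°).
Interpolate at f = 3/8 with slerp weights a = sin((1−f)δ)/sin δ ≈ 0.728, b = sin(fδ)/sin δ ≈ 0.464.
p = a·p₁ + b·p₂ ≈ (-0.466, 0.881, -0.085); φ = arcsin(p_z) ≈ -4.88°, λ = atan2(p_y, p_x) ≈ 117.90°.

≈ lat -5°, lon 118°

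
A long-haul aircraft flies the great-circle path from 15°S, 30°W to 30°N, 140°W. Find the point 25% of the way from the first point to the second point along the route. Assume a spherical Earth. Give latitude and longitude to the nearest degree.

The haversine formula gives a central angle δ ≈ 1.999 rad (114.6°) between the endpoints.
Interpolate at f = 0.25 with slerp weights a = sin((1−f)δ)/sin δ ≈ 1.097, b = sin(fδ)/sin δ ≈ 0.527.
p = a·p₁ + b·p₂ ≈ (0.568, -0.823, -0.020); φ = arcsin(p_z) ≈ -1.17°, λ = atan2(p_y, p_x) ≈ -55.40°.

≈ 1°S, 55°W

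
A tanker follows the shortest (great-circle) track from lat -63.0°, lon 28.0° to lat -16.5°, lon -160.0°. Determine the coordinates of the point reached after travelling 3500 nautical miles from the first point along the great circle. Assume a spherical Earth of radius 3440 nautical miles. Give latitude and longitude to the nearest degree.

The haversine formula gives a central angle δ ≈ 1.750 rad (100.3°) between the endpoints. The total great-circle distance is δ·R ≈ 1.750 × 3440 ≈ 6019 nmi, so the target fraction is f = 3500/6019 ≈ 0.581.
Interpolate at f ≈ 0.581 with slerp weights a = sin((1−f)δ)/sin δ ≈ 0.679, b = sin(fδ)/sin δ ≈ 0.865.
p = a·p₁ + b·p₂ ≈ (-0.507, -0.139, -0.851); φ = arcsin(p_z) ≈ -58.31°, λ = atan2(p_y, p_x) ≈ -164.69°.

≈ lat -58°, lon -165°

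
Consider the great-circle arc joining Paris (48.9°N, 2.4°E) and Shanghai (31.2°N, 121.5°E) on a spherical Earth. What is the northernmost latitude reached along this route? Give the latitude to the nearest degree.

The great circle lies in the plane with unit normal n̂ = (p₁ × p₂)/|p₁ × p₂|.
Here n̂_z ≈ +0.495; the vertex latitude is φ_max = arccos|n̂_z| ≈ 60.3°.
Check via Clairaut: cos φ_max = |cos φ₁| · sin C = cos(48.9°)·sin(48.8°) ≈ 0.495, again giving ≈ 60.3°.

≈ 60°N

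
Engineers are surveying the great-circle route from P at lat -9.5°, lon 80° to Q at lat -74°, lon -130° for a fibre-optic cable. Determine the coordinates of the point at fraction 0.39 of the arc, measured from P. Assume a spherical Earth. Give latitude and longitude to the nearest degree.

Write both endpoints as unit vectors p₁, p₂ with components (cos φ cos λ, cos φ sin λ, sin φ).
The central angle between the endpoints is δ = arccos(p₁·p₂) ≈ 1.648 rad (94.4°).
Interpolate at f = 0.39 with slerp weights a = sin((1−f)δ)/sin δ ≈ 0.847, b = sin(fδ)/sin δ ≈ 0.601.
p = a·p₁ + b·p₂ ≈ (0.039, 0.695, -0.718); φ = arcsin(p_z) ≈ -45.85°, λ = atan2(p_y, p_x) ≈ 86.83°.

≈ lat -46°, lon 87°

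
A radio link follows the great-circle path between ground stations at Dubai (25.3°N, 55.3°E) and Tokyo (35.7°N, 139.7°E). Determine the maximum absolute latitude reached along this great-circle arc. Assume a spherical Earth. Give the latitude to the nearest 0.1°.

≈ 39.5°N

The great circle lies in the plane with unit normal n̂ = (p₁ × p₂)/|p₁ × p₂|.
Here n̂_z ≈ +0.772; the vertex latitude is φ_max = arccos|n̂_z| ≈ 39.5°.
Check via Clairaut: cos φ_max = |cos φ₁| · sin C = cos(25.3°)·sin(58.6°) ≈ 0.772, again giving ≈ 39.5°.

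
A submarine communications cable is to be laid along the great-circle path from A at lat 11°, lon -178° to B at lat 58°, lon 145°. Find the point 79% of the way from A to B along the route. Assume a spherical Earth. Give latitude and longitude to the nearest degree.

Convert each endpoint to a unit vector on the sphere (x = cos φ cos λ, y = cos φ sin λ, z = sin φ).
The central angle between the endpoints is δ = arccos(p₁·p₂) ≈ 0.955 rad (54.7°).
Interpolate at f = 0.79 with slerp weights a = sin((1−f)δ)/sin δ ≈ 0.244, b = sin(fδ)/sin δ ≈ 0.839.
p = a·p₁ + b·p₂ ≈ (-0.604, 0.247, 0.758); φ = arcsin(p_z) ≈ 49.30°, λ = atan2(p_y, p_x) ≈ 157.77°.

≈ lat 49°, lon 158°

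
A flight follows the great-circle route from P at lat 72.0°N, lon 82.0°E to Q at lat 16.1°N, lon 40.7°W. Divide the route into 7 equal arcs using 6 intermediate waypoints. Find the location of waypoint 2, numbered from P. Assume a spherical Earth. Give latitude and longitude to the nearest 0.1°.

≈ lat 70.4°N, lon 1.7°E

The haversine formula gives a central angle δ ≈ 1.467 rad (84.1°) between the endpoints.
Interpolate at f = 2/7 with slerp weights a = sin((1−f)δ)/sin δ ≈ 0.871, b = sin(fδ)/sin δ ≈ 0.409.
p = a·p₁ + b·p₂ ≈ (0.336, 0.010, 0.942); φ = arcsin(p_z) ≈ 70.38°, λ = atan2(p_y, p_x) ≈ 1.74°.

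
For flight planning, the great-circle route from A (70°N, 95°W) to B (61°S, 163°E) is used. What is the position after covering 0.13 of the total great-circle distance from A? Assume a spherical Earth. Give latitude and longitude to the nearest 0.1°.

Convert each endpoint to a unit vector on the sphere (x = cos φ cos λ, y = cos φ sin λ, z = sin φ).
The central angle between the endpoints is δ = arccos(p₁·p₂) ≈ 2.599 rad (148.9°).
Interpolate at f = 0.13 with slerp weights a = sin((1−f)δ)/sin δ ≈ 1.493, b = sin(fδ)/sin δ ≈ 0.642.
p = a·p₁ + b·p₂ ≈ (-0.342, -0.418, 0.842); φ = arcsin(p_z) ≈ 57.32°, λ = atan2(p_y, p_x) ≈ -129.31°.

≈ (57.3°N, 129.3°W)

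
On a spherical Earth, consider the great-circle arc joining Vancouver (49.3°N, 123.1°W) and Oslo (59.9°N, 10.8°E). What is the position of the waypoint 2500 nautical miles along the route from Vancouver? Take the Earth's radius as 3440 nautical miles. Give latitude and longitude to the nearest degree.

From cos δ = sin φ₁ sin φ₂ + cos φ₁ cos φ₂ cos Δλ, the central angle is δ ≈ 1.127 rad (64.6°). The total great-circle distance is δ·R ≈ 1.127 × 3440 ≈ 3878 nmi, so the target fraction is f = 2500/3878 ≈ 0.645.
Interpolate at f ≈ 0.645 with slerp weights a = sin((1−f)δ)/sin δ ≈ 0.432, b = sin(fδ)/sin δ ≈ 0.736.
p = a·p₁ + b·p₂ ≈ (0.209, -0.167, 0.964); φ = arcsin(p_z) ≈ 74.51°, λ = atan2(p_y, p_x) ≈ -38.62°.

≈ 75°N, 39°W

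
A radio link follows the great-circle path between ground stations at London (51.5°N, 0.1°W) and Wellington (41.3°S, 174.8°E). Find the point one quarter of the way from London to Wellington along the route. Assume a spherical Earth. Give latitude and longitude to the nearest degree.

Write both endpoints as unit vectors p₁, p₂ with components (cos φ cos λ, cos φ sin λ, sin φ).
The central angle between the endpoints is δ = arccos(p₁·p₂) ≈ 2.953 rad (169.2°).
Interpolate at f = 1/4 with slerp weights a = sin((1−f)δ)/sin δ ≈ 4.274, b = sin(fδ)/sin δ ≈ 3.598.
p = a·p₁ + b·p₂ ≈ (-0.031, 0.240, 0.970); φ = arcsin(p_z) ≈ 75.98°, λ = atan2(p_y, p_x) ≈ 97.40°.

≈ 76°N, 97°E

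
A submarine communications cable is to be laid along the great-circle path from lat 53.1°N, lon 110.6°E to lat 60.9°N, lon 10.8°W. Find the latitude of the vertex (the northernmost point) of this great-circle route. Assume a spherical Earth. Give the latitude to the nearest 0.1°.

≈ 72.7°N

The great circle lies in the plane with unit normal n̂ = (p₁ × p₂)/|p₁ × p₂|.
Here n̂_z ≈ -0.298; the vertex latitude is φ_max = arccos|n̂_z| ≈ 72.7°.
Check via Clairaut: cos φ_max = |cos φ₁| · sin C = cos(53.1°)·sin(29.7°) ≈ 0.298, again giving ≈ 72.7°.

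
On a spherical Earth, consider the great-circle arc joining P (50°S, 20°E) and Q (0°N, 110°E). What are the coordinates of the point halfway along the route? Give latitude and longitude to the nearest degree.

≈ (33°S, 77°E)

Convert each endpoint to a unit vector on the sphere (x = cos φ cos λ, y = cos φ sin λ, z = sin φ).
The central angle between the endpoints is δ = arccos(p₁·p₂) ≈ 1.571 rad (90.0°).
Interpolate at f = 1/2 with slerp weights a = sin((1−f)δ)/sin δ ≈ 0.707, b = sin(fδ)/sin δ ≈ 0.707.
p = a·p₁ + b·p₂ ≈ (0.185, 0.820, -0.542); φ = arcsin(p_z) ≈ -32.80°, λ = atan2(p_y, p_x) ≈ 77.27°.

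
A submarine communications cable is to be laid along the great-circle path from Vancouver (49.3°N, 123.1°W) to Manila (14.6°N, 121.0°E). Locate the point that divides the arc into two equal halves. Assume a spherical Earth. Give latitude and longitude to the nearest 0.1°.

≈ (48.3°N, 161.7°E)

Write both endpoints as unit vectors p₁, p₂ with components (cos φ cos λ, cos φ sin λ, sin φ).
The central angle between the endpoints is δ = arccos(p₁·p₂) ≈ 1.655 rad (94.8°).
Interpolate at f = 1/2 with slerp weights a = sin((1−f)δ)/sin δ ≈ 0.739, b = sin(fδ)/sin δ ≈ 0.739.
p = a·p₁ + b·p₂ ≈ (-0.632, 0.209, 0.747); φ = arcsin(p_z) ≈ 48.29°, λ = atan2(p_y, p_x) ≈ 161.66°.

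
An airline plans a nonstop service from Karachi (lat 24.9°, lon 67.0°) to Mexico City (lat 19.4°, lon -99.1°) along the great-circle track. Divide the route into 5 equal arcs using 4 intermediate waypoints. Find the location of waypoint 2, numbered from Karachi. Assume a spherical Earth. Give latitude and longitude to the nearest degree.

≈ lat 71°, lon 18°

The haversine formula gives a central angle δ ≈ 2.333 rad (133.7°) between the endpoints.
Interpolate at f = 2/5 with slerp weights a = sin((1−f)δ)/sin δ ≈ 1.363, b = sin(fδ)/sin δ ≈ 1.111.
p = a·p₁ + b·p₂ ≈ (0.317, 0.103, 0.943); φ = arcsin(p_z) ≈ 70.52°, λ = atan2(p_y, p_x) ≈ 17.96°.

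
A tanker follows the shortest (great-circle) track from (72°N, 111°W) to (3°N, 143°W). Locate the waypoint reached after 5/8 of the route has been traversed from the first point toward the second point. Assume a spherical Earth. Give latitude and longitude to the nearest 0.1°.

Convert each endpoint to a unit vector on the sphere (x = cos φ cos λ, y = cos φ sin λ, z = sin φ).
The central angle between the endpoints is δ = arccos(p₁·p₂) ≈ 1.254 rad (71.9°).
Interpolate at f = 5/8 with slerp weights a = sin((1−f)δ)/sin δ ≈ 0.477, b = sin(fδ)/sin δ ≈ 0.743.
p = a·p₁ + b·p₂ ≈ (-0.645, -0.584, 0.492); φ = arcsin(p_z) ≈ 29.50°, λ = atan2(p_y, p_x) ≈ -137.85°.

≈ (29.5°N, 137.9°W)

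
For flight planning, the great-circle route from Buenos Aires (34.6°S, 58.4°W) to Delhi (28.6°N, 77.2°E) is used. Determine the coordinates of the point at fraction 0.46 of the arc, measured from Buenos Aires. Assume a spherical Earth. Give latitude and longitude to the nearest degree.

Convert each endpoint to a unit vector on the sphere (x = cos φ cos λ, y = cos φ sin λ, z = sin φ).
The central angle between the endpoints is δ = arccos(p₁·p₂) ≈ 2.479 rad (142.0°).
Interpolate at f = 0.46 with slerp weights a = sin((1−f)δ)/sin δ ≈ 1.581, b = sin(fδ)/sin δ ≈ 1.476.
p = a·p₁ + b·p₂ ≈ (0.969, 0.156, -0.191); φ = arcsin(p_z) ≈ -11.02°, λ = atan2(p_y, p_x) ≈ 9.12°.

≈ (11°S, 9°E)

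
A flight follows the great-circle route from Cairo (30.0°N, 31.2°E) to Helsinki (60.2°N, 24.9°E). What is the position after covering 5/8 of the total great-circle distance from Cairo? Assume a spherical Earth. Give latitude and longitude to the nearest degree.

Convert each endpoint to a unit vector on the sphere (x = cos φ cos λ, y = cos φ sin λ, z = sin φ).
The central angle between the endpoints is δ = arccos(p₁·p₂) ≈ 0.532 rad (30.5°).
Interpolate at f = 5/8 with slerp weights a = sin((1−f)δ)/sin δ ≈ 0.391, b = sin(fδ)/sin δ ≈ 0.643.
p = a·p₁ + b·p₂ ≈ (0.579, 0.310, 0.754); φ = arcsin(p_z) ≈ 48.92°, λ = atan2(p_y, p_x) ≈ 28.14°.

≈ 49°N, 28°E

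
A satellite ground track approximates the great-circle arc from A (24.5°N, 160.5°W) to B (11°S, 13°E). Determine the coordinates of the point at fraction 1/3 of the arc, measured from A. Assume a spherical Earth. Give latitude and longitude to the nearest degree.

Write both endpoints as unit vectors p₁, p₂ with components (cos φ cos λ, cos φ sin λ, sin φ).
The central angle between the endpoints is δ = arccos(p₁·p₂) ≈ 2.883 rad (165.2°).
Interpolate at f = 1/3 with slerp weights a = sin((1−f)δ)/sin δ ≈ 3.666, b = sin(fδ)/sin δ ≈ 3.200.
p = a·p₁ + b·p₂ ≈ (-0.084, -0.407, 0.910); φ = arcsin(p_z) ≈ 65.45°, λ = atan2(p_y, p_x) ≈ -101.66°.

≈ (65°N, 102°W)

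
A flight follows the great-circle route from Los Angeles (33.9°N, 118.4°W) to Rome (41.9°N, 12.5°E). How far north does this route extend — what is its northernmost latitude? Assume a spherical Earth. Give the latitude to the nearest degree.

≈ 62°N

The great circle lies in the plane with unit normal n̂ = (p₁ × p₂)/|p₁ × p₂|.
Here n̂_z ≈ +0.467; the vertex latitude is φ_max = arccos|n̂_z| ≈ 62.1°.
Check via Clairaut: cos φ_max = |cos φ₁| · sin C = cos(33.9°)·sin(34.3°) ≈ 0.467, again giving ≈ 62.1°.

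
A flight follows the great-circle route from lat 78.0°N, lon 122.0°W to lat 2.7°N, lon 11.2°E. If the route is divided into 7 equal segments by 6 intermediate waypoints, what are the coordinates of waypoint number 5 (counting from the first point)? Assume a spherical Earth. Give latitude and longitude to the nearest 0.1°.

≈ lat 29.6°N, lon 6.6°E

From cos δ = sin φ₁ sin φ₂ + cos φ₁ cos φ₂ cos Δλ, the central angle is δ ≈ 1.667 rad (95.5°).
Interpolate at f = 5/7 with slerp weights a = sin((1−f)δ)/sin δ ≈ 0.461, b = sin(fδ)/sin δ ≈ 0.933.
p = a·p₁ + b·p₂ ≈ (0.863, 0.100, 0.495); φ = arcsin(p_z) ≈ 29.64°, λ = atan2(p_y, p_x) ≈ 6.59°.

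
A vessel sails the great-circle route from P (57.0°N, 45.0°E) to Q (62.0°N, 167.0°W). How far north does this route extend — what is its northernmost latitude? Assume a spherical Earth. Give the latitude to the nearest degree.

The great circle lies in the plane with unit normal n̂ = (p₁ × p₂)/|p₁ × p₂|.
Here n̂_z ≈ +0.159; the vertex latitude is φ_max = arccos|n̂_z| ≈ 80.8°.

≈ 81°N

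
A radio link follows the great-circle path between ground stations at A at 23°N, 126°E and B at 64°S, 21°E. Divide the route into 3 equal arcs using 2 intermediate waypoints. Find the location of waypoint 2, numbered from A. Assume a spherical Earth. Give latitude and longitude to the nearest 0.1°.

≈ 45.4°S, 84.5°E

Convert each endpoint to a unit vector on the sphere (x = cos φ cos λ, y = cos φ sin λ, z = sin φ).
The central angle between the endpoints is δ = arccos(p₁·p₂) ≈ 2.044 rad (117.1°).
Interpolate at f = 2/3 with slerp weights a = sin((1−f)δ)/sin δ ≈ 0.707, b = sin(fδ)/sin δ ≈ 1.099.
p = a·p₁ + b·p₂ ≈ (0.067, 0.700, -0.711); φ = arcsin(p_z) ≈ -45.35°, λ = atan2(p_y, p_x) ≈ 84.53°.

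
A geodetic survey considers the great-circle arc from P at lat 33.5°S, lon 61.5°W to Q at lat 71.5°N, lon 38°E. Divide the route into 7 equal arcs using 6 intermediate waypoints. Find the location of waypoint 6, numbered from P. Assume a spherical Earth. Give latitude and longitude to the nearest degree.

≈ lat 64°N, lon 6°W

Write both endpoints as unit vectors p₁, p₂ with components (cos φ cos λ, cos φ sin λ, sin φ).
The central angle between the endpoints is δ = arccos(p₁·p₂) ≈ 2.174 rad (124.5°).
Interpolate at f = 6/7 with slerp weights a = sin((1−f)δ)/sin δ ≈ 0.371, b = sin(fδ)/sin δ ≈ 1.163.
p = a·p₁ + b·p₂ ≈ (0.438, -0.045, 0.898); φ = arcsin(p_z) ≈ 63.86°, λ = atan2(p_y, p_x) ≈ -5.83°.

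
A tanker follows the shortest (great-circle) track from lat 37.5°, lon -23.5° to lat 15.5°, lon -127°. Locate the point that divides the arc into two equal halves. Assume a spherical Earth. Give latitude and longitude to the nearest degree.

≈ lat 39°, lon -82°

Write both endpoints as unit vectors p₁, p₂ with components (cos φ cos λ, cos φ sin λ, sin φ).
The central angle between the endpoints is δ = arccos(p₁·p₂) ≈ 1.587 rad (90.9°).
Interpolate at f = 1/2 with slerp weights a = sin((1−f)δ)/sin δ ≈ 0.713, b = sin(fδ)/sin δ ≈ 0.713.
p = a·p₁ + b·p₂ ≈ (0.105, -0.774, 0.624); φ = arcsin(p_z) ≈ 38.64°, λ = atan2(p_y, p_x) ≈ -82.26°.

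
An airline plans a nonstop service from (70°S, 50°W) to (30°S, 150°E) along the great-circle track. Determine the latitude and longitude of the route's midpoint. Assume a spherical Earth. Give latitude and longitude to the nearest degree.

≈ (69°S, 162°E)

Convert each endpoint to a unit vector on the sphere (x = cos φ cos λ, y = cos φ sin λ, z = sin φ).
The central angle between the endpoints is δ = arccos(p₁·p₂) ≈ 1.378 rad (79.0°).
Interpolate at f = 1/2 with slerp weights a = sin((1−f)δ)/sin δ ≈ 0.648, b = sin(fδ)/sin δ ≈ 0.648.
p = a·p₁ + b·p₂ ≈ (-0.343, 0.111, -0.933); φ = arcsin(p_z) ≈ -68.85°, λ = atan2(p_y, p_x) ≈ 162.12°.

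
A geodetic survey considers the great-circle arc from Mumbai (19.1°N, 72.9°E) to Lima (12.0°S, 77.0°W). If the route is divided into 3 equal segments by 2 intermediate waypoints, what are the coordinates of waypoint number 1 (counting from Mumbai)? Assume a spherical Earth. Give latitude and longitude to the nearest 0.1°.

≈ (19.1°N, 19.7°E)

Convert each endpoint to a unit vector on the sphere (x = cos φ cos λ, y = cos φ sin λ, z = sin φ).
The central angle between the endpoints is δ = arccos(p₁·p₂) ≈ 2.621 rad (150.2°).
Interpolate at f = 1/3 with slerp weights a = sin((1−f)δ)/sin δ ≈ 1.980, b = sin(fδ)/sin δ ≈ 1.542.
p = a·p₁ + b·p₂ ≈ (0.890, 0.318, 0.327); φ = arcsin(p_z) ≈ 19.10°, λ = atan2(p_y, p_x) ≈ 19.70°.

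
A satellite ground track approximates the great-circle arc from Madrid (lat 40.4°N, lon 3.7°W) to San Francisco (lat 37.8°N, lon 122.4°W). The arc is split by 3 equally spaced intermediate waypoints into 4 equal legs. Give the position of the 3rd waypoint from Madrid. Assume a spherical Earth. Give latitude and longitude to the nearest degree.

The haversine formula gives a central angle δ ≈ 1.462 rad (83.8°) between the endpoints.
Interpolate at f = 3/4 with slerp weights a = sin((1−f)δ)/sin δ ≈ 0.360, b = sin(fδ)/sin δ ≈ 0.895.
p = a·p₁ + b·p₂ ≈ (-0.106, -0.615, 0.782); φ = arcsin(p_z) ≈ 51.41°, λ = atan2(p_y, p_x) ≈ -99.75°.

≈ lat 51°N, lon 100°W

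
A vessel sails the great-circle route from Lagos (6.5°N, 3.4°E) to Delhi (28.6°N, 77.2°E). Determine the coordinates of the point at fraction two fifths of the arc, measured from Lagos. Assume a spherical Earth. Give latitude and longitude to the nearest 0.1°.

≈ (19.0°N, 30.4°E)

Write both endpoints as unit vectors p₁, p₂ with components (cos φ cos λ, cos φ sin λ, sin φ).
The central angle between the endpoints is δ = arccos(p₁·p₂) ≈ 1.269 rad (72.7°).
Interpolate at f = 2/5 with slerp weights a = sin((1−f)δ)/sin δ ≈ 0.723, b = sin(fδ)/sin δ ≈ 0.509.
p = a·p₁ + b·p₂ ≈ (0.816, 0.478, 0.325); φ = arcsin(p_z) ≈ 18.99°, λ = atan2(p_y, p_x) ≈ 30.39°.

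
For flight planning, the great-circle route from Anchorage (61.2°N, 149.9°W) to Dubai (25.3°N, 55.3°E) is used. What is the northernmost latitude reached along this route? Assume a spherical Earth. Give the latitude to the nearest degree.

The great circle lies in the plane with unit normal n̂ = (p₁ × p₂)/|p₁ × p₂|.
Here n̂_z ≈ -0.185; the vertex latitude is φ_max = arccos|n̂_z| ≈ 79.3°.

≈ 79°N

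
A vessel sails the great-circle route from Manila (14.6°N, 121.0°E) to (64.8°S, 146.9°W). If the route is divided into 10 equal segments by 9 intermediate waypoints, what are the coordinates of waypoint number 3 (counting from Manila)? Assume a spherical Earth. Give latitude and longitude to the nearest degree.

≈ (14°S, 135°E)

From cos δ = sin φ₁ sin φ₂ + cos φ₁ cos φ₂ cos Δλ, the central angle is δ ≈ 1.816 rad (104.1°).
Interpolate at f = 3/10 with slerp weights a = sin((1−f)δ)/sin δ ≈ 0.985, b = sin(fδ)/sin δ ≈ 0.534.
p = a·p₁ + b·p₂ ≈ (-0.682, 0.693, -0.235); φ = arcsin(p_z) ≈ -13.60°, λ = atan2(p_y, p_x) ≈ 134.53°.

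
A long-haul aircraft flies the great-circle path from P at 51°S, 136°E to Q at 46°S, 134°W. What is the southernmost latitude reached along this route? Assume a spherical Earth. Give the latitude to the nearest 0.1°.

The great circle lies in the plane with unit normal n̂ = (p₁ × p₂)/|p₁ × p₂|.
Here n̂_z ≈ +0.527; the vertex latitude is φ_max = arccos|n̂_z| ≈ 58.2°.
Check via Clairaut: cos φ_max = |cos φ₁| · sin C = cos(51.0°)·sin(123.1°) ≈ 0.527, again giving ≈ 58.2°.

≈ 58.2°S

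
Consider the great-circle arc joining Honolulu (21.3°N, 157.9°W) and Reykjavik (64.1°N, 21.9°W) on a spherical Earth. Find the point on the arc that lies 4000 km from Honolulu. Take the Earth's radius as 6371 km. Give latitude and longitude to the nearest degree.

The haversine formula gives a central angle δ ≈ 1.537 rad (88.1°) between the endpoints. The total great-circle distance is δ·R ≈ 1.537 × 6371 ≈ 9791 km, so the target fraction is f = 4000/9791 ≈ 0.409.
Interpolate at f ≈ 0.409 with slerp weights a = sin((1−f)δ)/sin δ ≈ 0.789, b = sin(fδ)/sin δ ≈ 0.588.
p = a·p₁ + b·p₂ ≈ (-0.443, -0.372, 0.815); φ = arcsin(p_z) ≈ 54.63°, λ = atan2(p_y, p_x) ≈ -139.96°.

≈ 55°N, 140°W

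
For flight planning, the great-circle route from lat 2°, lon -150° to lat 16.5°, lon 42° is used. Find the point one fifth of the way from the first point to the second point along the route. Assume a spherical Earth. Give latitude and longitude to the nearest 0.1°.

≈ lat 28.2°, lon -168.5°

Write both endpoints as unit vectors p₁, p₂ with components (cos φ cos λ, cos φ sin λ, sin φ).
The central angle between the endpoints is δ = arccos(p₁·p₂) ≈ 2.758 rad (158.0°).
Interpolate at f = 1/5 with slerp weights a = sin((1−f)δ)/sin δ ≈ 2.151, b = sin(fδ)/sin δ ≈ 1.401.
p = a·p₁ + b·p₂ ≈ (-0.863, -0.176, 0.473); φ = arcsin(p_z) ≈ 28.22°, λ = atan2(p_y, p_x) ≈ -168.48°.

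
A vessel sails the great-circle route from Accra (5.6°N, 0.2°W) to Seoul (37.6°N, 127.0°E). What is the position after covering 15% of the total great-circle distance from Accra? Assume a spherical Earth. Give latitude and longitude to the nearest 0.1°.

Convert each endpoint to a unit vector on the sphere (x = cos φ cos λ, y = cos φ sin λ, z = sin φ).
The central angle between the endpoints is δ = arccos(p₁·p₂) ≈ 2.001 rad (114.7°).
Interpolate at f = 0.15 with slerp weights a = sin((1−f)δ)/sin δ ≈ 1.091, b = sin(fδ)/sin δ ≈ 0.325.
p = a·p₁ + b·p₂ ≈ (0.931, 0.202, 0.305); φ = arcsin(p_z) ≈ 17.76°, λ = atan2(p_y, p_x) ≈ 12.25°.

≈ 17.8°N, 12.3°E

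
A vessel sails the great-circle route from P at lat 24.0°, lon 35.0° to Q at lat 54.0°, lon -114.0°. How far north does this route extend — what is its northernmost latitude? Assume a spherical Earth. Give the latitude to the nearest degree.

The great circle lies in the plane with unit normal n̂ = (p₁ × p₂)/|p₁ × p₂|.
Here n̂_z ≈ -0.279; the vertex latitude is φ_max = arccos|n̂_z| ≈ 73.8°.
Check via Clairaut: cos φ_max = |cos φ₁| · sin C = cos(24.0°)·sin(17.8°) ≈ 0.279, again giving ≈ 73.8°.

≈ 74°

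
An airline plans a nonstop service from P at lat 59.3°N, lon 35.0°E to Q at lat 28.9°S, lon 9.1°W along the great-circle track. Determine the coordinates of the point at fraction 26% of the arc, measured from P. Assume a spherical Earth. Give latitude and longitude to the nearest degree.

Write both endpoints as unit vectors p₁, p₂ with components (cos φ cos λ, cos φ sin λ, sin φ).
The central angle between the endpoints is δ = arccos(p₁·p₂) ≈ 1.666 rad (95.4°).
Interpolate at f = 0.26 with slerp weights a = sin((1−f)δ)/sin δ ≈ 0.948, b = sin(fδ)/sin δ ≈ 0.422.
p = a·p₁ + b·p₂ ≈ (0.761, 0.219, 0.611); φ = arcsin(p_z) ≈ 37.67°, λ = atan2(p_y, p_x) ≈ 16.07°.

≈ lat 38°N, lon 16°E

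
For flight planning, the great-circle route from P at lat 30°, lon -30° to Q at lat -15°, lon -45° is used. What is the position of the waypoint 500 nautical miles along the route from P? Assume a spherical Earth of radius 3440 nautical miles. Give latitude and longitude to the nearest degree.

≈ lat 22°, lon -33°

Convert each endpoint to a unit vector on the sphere (x = cos φ cos λ, y = cos φ sin λ, z = sin φ).
The central angle between the endpoints is δ = arccos(p₁·p₂) ≈ 0.825 rad (47.3°). The total great-circle distance is δ·R ≈ 0.825 × 3440 ≈ 2838 nmi, so the target fraction is f = 500/2838 ≈ 0.176.
Interpolate at f ≈ 0.176 with slerp weights a = sin((1−f)δ)/sin δ ≈ 0.856, b = sin(fδ)/sin δ ≈ 0.197.
p = a·p₁ + b·p₂ ≈ (0.776, -0.505, 0.377); φ = arcsin(p_z) ≈ 22.13°, λ = atan2(p_y, p_x) ≈ -33.05°.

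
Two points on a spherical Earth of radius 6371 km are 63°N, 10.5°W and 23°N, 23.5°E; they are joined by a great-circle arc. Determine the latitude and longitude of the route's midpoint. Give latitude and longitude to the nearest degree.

≈ 44°N, 12°E

The haversine formula gives a central angle δ ≈ 0.803 rad (46.0°) between the endpoints.
Interpolate at f = 1/2 with slerp weights a = sin((1−f)δ)/sin δ ≈ 0.543, b = sin(fδ)/sin δ ≈ 0.543.
p = a·p₁ + b·p₂ ≈ (0.701, 0.154, 0.696); φ = arcsin(p_z) ≈ 44.13°, λ = atan2(p_y, p_x) ≈ 12.42°.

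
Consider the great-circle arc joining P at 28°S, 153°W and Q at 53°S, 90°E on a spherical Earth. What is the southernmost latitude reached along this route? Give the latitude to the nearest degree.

The great circle lies in the plane with unit normal n̂ = (p₁ × p₂)/|p₁ × p₂|.
Here n̂_z ≈ -0.478; the vertex latitude is φ_max = arccos|n̂_z| ≈ 61.5°.

≈ 61°S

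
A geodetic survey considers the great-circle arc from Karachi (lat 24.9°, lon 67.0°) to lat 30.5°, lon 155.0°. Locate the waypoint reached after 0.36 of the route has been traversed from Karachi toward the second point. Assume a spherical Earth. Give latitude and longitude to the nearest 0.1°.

≈ lat 34.5°, lon 96.7°

The haversine formula gives a central angle δ ≈ 1.327 rad (76.1°) between the endpoints.
Interpolate at f = 0.36 with slerp weights a = sin((1−f)δ)/sin δ ≈ 0.774, b = sin(fδ)/sin δ ≈ 0.474.
p = a·p₁ + b·p₂ ≈ (-0.096, 0.819, 0.566); φ = arcsin(p_z) ≈ 34.49°, λ = atan2(p_y, p_x) ≈ 96.67°.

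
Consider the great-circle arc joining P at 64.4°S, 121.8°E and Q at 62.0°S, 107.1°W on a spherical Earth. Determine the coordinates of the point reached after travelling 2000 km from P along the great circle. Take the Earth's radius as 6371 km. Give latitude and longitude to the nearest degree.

≈ 77°S, 163°E

Write both endpoints as unit vectors p₁, p₂ with components (cos φ cos λ, cos φ sin λ, sin φ).
The central angle between the endpoints is δ = arccos(p₁·p₂) ≈ 0.846 rad (48.5°). The total great-circle distance is δ·R ≈ 0.846 × 6371 ≈ 5390 km, so the target fraction is f = 2000/5390 ≈ 0.371.
Interpolate at f ≈ 0.371 with slerp weights a = sin((1−f)δ)/sin δ ≈ 0.678, b = sin(fδ)/sin δ ≈ 0.412.
p = a·p₁ + b·p₂ ≈ (-0.211, 0.064, -0.975); φ = arcsin(p_z) ≈ -77.25°, λ = atan2(p_y, p_x) ≈ 163.19°.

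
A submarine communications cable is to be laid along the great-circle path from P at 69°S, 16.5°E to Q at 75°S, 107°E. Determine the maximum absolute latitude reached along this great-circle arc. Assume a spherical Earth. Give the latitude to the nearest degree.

The great circle lies in the plane with unit normal n̂ = (p₁ × p₂)/|p₁ × p₂|.
Here n̂_z ≈ +0.214; the vertex latitude is φ_max = arccos|n̂_z| ≈ 77.7°.

≈ 78°S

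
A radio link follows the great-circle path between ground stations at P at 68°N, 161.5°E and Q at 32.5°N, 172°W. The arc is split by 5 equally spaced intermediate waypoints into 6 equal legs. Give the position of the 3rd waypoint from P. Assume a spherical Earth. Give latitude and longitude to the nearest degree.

Write both endpoints as unit vectors p₁, p₂ with components (cos φ cos λ, cos φ sin λ, sin φ).
The central angle between the endpoints is δ = arccos(p₁·p₂) ≈ 0.675 rad (38.7°).
Interpolate at f = 3/6 with slerp weights a = sin((1−f)δ)/sin δ ≈ 0.530, b = sin(fδ)/sin δ ≈ 0.530.
p = a·p₁ + b·p₂ ≈ (-0.631, 0.001, 0.776); φ = arcsin(p_z) ≈ 50.89°, λ = atan2(p_y, p_x) ≈ 179.93°.

≈ 51°N, 180°E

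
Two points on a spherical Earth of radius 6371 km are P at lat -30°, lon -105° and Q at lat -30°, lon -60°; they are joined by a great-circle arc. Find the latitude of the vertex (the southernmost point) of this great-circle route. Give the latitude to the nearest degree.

≈ -32°

The great circle lies in the plane with unit normal n̂ = (p₁ × p₂)/|p₁ × p₂|.
Here n̂_z ≈ +0.848; the vertex latitude is φ_max = arccos|n̂_z| ≈ 32.0°.
Check via Clairaut: cos φ_max = |cos φ₁| · sin C = cos(30.0°)·sin(101.7°) ≈ 0.848, again giving ≈ 32.0°.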